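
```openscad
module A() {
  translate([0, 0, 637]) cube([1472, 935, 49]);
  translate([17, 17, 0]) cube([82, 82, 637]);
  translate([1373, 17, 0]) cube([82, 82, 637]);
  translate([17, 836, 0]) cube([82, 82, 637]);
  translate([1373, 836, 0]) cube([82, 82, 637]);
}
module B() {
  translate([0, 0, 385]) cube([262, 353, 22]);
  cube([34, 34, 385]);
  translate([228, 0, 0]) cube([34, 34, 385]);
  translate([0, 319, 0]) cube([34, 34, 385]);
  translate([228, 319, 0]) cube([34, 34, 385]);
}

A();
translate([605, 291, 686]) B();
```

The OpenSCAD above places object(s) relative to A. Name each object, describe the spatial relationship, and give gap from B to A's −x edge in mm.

The stool's min-x is at 605; the table's min-x is 0; gap = 605 mm.

A is a table. B is a stool. The stool is on top of the table, centred. The gap from the stool to the table's −x edge is 605 mm.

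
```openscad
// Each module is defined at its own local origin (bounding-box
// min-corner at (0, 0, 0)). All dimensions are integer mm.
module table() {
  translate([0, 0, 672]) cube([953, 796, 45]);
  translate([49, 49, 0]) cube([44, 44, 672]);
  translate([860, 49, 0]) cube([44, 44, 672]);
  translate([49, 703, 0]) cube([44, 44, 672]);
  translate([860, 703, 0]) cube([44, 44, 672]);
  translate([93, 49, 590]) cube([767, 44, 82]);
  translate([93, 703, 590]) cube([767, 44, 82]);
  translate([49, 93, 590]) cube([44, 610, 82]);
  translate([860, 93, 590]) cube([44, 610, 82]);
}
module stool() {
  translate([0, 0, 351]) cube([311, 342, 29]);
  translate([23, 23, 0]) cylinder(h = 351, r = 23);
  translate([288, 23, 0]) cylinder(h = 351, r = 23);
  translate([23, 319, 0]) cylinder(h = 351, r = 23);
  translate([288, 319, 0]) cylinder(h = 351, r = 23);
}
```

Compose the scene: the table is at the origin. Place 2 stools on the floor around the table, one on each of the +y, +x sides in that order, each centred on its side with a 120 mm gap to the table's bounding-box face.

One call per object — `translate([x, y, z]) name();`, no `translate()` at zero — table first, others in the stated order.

table();
translate([321, 916, 0]) stool();
translate([1073, 227, 0]) stool();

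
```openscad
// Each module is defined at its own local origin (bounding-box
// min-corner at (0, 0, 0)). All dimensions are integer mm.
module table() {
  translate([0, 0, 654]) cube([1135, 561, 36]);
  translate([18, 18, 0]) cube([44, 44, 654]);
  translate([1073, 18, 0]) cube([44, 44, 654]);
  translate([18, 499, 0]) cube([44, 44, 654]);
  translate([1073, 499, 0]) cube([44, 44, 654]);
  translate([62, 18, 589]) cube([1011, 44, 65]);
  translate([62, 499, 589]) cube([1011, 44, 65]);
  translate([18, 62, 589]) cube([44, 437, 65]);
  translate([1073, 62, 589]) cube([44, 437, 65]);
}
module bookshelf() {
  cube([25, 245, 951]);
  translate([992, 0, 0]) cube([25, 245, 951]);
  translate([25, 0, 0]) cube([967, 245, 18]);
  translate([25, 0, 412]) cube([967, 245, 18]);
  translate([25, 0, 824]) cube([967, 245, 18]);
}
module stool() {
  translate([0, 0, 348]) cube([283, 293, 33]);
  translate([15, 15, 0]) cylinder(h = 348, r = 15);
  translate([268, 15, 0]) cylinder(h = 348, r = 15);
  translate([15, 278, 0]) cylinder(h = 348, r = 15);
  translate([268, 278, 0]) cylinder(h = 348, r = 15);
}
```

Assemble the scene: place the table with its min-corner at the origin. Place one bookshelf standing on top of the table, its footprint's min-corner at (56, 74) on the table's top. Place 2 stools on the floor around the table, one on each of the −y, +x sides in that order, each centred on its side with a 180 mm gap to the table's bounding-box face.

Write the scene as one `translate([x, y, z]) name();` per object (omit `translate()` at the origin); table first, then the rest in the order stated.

table();
translate([56, 74, 690]) bookshelf();
translate([426, -473, 0]) stool();
translate([1315, 134, 0]) stool();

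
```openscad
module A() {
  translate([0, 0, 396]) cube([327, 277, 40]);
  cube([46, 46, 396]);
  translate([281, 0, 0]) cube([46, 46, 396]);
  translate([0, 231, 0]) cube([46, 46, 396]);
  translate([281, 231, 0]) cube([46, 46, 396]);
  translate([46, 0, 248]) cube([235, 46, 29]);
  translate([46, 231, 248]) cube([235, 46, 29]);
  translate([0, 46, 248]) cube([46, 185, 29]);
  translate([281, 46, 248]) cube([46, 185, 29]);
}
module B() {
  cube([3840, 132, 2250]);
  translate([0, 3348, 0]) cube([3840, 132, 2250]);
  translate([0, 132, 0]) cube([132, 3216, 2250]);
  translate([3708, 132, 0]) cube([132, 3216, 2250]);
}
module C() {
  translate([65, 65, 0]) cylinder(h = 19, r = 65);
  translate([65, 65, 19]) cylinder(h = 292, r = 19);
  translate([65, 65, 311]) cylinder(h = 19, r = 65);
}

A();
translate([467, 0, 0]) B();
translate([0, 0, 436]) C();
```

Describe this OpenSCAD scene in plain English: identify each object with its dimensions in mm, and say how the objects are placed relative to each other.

A is a four-legged stool. The seat is 327×277 mm, 40 mm thick, top at z = 436 mm. It stands on four square legs, each 46×46 mm in cross-section, from z = 0 to the seat underside, each flush with a corner of the seat. Four stretchers, 46 mm wide and 29 mm tall, connect adjacent legs with their undersides at z = 248 mm, each running between the inner faces of the legs it joins and aligned with the legs' outer faces on the other axis.

B is the wall frame of a small rectangular building: four walls, each 2250 mm tall and 132 mm thick, enclosing a footprint 3840 mm (x) by 3480 mm (y) outside-to-outside, with no floor or roof. The front and back walls (the −y and +y sides) span the full width; the two side walls fit between them.

C is a spool: two coaxial disc flanges of radius 65 mm and thickness 19 mm, joined by a core cylinder of radius 19 mm and height 292 mm. The lower flange rests on z = 0 and the three cylinders share a vertical axis.

The house frame is on the floor beside the stool on its +x side. The spool is on top of the stool.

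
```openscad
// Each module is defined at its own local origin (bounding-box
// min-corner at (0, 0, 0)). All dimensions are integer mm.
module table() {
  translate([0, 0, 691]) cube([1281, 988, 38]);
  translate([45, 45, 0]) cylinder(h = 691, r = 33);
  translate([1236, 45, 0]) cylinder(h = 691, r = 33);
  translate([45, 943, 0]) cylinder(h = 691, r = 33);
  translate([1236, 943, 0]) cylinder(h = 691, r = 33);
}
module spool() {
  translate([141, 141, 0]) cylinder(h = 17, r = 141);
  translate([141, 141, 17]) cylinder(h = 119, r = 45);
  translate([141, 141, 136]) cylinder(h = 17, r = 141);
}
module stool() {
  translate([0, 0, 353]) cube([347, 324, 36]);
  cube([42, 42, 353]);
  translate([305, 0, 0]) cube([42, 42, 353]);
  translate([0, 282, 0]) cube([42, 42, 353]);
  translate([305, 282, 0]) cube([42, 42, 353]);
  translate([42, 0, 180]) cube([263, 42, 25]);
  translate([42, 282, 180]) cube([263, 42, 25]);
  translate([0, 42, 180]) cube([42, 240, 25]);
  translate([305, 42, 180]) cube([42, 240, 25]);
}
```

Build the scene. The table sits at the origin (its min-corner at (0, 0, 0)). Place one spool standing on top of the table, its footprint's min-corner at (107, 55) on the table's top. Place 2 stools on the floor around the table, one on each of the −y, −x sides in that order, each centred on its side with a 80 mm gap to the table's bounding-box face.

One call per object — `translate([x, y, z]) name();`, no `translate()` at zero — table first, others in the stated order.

table();
translate([107, 55, 729]) spool();
translate([467, -404, 0]) stool();
translate([-427, 332, 0]) stool();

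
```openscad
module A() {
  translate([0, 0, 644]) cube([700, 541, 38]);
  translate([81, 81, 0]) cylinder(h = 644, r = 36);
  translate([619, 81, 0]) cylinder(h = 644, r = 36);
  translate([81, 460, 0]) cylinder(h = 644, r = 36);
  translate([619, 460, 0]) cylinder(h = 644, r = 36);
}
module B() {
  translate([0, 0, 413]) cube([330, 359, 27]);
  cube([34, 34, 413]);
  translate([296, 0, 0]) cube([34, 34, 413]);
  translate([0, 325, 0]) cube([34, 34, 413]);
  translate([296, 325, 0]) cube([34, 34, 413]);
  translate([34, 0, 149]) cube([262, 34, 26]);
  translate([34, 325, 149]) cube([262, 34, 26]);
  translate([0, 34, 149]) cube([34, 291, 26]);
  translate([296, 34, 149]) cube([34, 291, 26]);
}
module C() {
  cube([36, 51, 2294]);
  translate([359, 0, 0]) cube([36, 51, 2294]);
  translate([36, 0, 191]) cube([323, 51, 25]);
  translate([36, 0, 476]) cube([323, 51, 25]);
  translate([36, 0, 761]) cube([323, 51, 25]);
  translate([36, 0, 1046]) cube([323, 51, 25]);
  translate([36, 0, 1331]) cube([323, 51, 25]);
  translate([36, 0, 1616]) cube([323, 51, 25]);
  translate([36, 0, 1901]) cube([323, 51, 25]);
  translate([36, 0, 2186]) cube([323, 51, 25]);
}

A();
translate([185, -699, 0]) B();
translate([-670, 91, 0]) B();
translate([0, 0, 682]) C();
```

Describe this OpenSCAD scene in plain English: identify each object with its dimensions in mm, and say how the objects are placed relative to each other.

A is a rectangular dining table. The top is 700×541×38 mm with its upper surface at z = 682 mm. It stands on four round legs of 72 mm diameter, each leg's bounding box inset 45 mm from the nearest pair of top edges, running from the floor to the underside of the top.

B is a four-legged stool. The seat is a 330×359×27 mm slab whose top surface is at z = 440 mm; four square legs, each 34×34 mm in cross-section, run from the floor (z = 0) to the underside of the seat, each flush with a corner of the seat. Four stretchers, 34 mm wide and 26 mm tall, connect adjacent legs with their undersides at z = 149 mm, each running between the inner faces of the legs it joins and aligned with the legs' outer faces on the other axis.

C is a wooden ladder with two side rails of 36×51 mm section and 2294 mm height, set 395 mm apart overall. Between them run 8 rectangular rungs (51 mm deep, 25 mm thick), front faces flush with the rails' −y face. The bottom of the first rung is 191 mm above the floor and each subsequent rung is 285 mm higher than the one below.

Two stools sit around the table at the −y, −x sides. The ladder is on top of the table.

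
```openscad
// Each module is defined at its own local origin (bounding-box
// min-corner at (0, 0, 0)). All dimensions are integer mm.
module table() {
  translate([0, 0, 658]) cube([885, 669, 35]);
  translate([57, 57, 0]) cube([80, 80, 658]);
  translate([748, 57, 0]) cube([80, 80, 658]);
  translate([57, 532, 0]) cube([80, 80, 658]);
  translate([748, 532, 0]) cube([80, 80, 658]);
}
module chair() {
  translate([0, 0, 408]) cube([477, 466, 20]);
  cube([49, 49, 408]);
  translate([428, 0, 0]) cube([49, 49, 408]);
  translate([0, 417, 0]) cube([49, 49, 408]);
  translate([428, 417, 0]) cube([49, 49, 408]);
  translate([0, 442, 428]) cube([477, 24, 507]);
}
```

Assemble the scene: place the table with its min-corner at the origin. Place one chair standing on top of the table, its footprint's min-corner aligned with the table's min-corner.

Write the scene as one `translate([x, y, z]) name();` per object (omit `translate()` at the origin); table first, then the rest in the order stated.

table();
translate([0, 0, 693]) chair();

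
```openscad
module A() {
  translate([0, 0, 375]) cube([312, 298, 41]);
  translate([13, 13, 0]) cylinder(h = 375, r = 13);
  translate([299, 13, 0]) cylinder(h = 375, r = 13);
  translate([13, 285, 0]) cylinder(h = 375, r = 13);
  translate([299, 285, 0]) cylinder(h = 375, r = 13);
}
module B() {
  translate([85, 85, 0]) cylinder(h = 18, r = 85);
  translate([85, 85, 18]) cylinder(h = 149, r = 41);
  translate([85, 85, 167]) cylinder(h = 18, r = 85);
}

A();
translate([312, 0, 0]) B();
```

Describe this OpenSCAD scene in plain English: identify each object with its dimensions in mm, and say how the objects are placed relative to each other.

A is a four-legged stool. The seat is a 312×298×41 mm slab whose top surface is at z = 416 mm; four round legs, each 26 mm in diameter, run from the floor (z = 0) to the underside of the seat, each leg's axis is inset half a diameter from the nearest pair of seat edges (so the leg's bounding box is flush with the corner).

B is a spool: two coaxial disc flanges of radius 85 mm and thickness 18 mm, joined by a core cylinder of radius 41 mm and height 149 mm. The lower flange rests on z = 0 and the three cylinders share a vertical axis.

The spool is against the stool's +x side, with their −y faces flush.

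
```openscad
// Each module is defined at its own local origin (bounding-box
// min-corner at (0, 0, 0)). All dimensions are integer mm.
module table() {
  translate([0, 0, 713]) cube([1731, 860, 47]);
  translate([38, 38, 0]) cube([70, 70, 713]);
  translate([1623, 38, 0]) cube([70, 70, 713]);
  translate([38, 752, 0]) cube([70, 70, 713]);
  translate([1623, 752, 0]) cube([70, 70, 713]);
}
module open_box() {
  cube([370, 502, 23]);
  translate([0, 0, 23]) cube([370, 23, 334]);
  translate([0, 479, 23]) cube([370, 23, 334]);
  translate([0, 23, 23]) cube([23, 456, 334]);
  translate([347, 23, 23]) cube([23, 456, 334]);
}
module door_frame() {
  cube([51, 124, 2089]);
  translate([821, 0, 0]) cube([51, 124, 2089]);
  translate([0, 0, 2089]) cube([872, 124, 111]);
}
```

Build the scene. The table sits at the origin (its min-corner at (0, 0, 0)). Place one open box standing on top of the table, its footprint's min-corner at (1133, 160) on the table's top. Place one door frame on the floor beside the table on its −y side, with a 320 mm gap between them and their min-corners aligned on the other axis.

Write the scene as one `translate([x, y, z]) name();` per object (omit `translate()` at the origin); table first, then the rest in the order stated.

table();
translate([1133, 160, 760]) open_box();
translate([0, -444, 0]) door_frame();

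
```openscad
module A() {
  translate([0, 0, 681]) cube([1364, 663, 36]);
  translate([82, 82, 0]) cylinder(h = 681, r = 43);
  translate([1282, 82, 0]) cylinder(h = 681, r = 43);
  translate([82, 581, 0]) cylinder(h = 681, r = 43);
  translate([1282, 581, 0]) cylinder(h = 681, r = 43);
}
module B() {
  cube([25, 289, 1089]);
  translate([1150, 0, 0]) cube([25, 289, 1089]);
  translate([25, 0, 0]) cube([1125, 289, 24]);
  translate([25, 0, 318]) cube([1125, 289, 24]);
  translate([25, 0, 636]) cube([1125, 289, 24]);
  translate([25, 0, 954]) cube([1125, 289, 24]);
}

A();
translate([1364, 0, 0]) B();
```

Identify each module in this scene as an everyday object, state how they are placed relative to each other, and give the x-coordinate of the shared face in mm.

A is a table. B is a bookshelf. The bookshelf is against the table's +x side, with their −y faces flush. The x-coordinate of the shared face is 1364 mm.

The table's +x face and the bookshelf's −x face are both at x = 1364 mm.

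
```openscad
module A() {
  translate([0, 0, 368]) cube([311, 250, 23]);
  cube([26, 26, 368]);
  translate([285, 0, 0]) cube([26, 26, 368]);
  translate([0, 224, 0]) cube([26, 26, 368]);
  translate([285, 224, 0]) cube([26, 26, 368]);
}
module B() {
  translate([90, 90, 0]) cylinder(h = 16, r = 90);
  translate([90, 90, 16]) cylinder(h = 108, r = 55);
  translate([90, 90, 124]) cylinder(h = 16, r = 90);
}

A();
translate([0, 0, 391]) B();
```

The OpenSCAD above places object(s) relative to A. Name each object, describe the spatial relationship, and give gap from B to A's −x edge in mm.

The spool's min-x is at 0; the stool's min-x is 0; gap = 0 mm.

A is a stool. B is a spool. The spool is on top of the stool. The gap from the spool to the stool's −x edge is 0 mm.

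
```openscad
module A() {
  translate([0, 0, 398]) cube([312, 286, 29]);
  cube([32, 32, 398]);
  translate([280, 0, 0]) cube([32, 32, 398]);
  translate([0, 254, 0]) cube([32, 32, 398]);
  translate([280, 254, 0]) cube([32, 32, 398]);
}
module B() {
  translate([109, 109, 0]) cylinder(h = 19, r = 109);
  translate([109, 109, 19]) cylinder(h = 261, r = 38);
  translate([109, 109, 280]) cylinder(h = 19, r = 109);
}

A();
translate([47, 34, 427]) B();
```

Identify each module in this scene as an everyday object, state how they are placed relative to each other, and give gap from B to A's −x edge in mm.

The spool's min-x is at 47; the stool's min-x is 0; gap = 47 mm.

A is a stool. B is a spool. The spool is on top of the stool, centred. The gap from the spool to the stool's −x edge is 47 mm.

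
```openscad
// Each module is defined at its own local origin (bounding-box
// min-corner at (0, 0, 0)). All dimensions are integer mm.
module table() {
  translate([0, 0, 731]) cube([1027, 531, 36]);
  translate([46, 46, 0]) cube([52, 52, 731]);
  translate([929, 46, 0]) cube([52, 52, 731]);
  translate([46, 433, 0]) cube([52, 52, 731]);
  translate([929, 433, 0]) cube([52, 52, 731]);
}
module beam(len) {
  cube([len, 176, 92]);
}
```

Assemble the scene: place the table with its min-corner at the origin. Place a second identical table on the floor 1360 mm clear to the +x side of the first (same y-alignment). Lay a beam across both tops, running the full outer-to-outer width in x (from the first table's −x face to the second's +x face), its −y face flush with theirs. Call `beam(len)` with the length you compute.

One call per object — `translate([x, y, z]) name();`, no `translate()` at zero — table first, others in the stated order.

table();
translate([2387, 0, 0]) table();
translate([0, 0, 767]) beam(3414);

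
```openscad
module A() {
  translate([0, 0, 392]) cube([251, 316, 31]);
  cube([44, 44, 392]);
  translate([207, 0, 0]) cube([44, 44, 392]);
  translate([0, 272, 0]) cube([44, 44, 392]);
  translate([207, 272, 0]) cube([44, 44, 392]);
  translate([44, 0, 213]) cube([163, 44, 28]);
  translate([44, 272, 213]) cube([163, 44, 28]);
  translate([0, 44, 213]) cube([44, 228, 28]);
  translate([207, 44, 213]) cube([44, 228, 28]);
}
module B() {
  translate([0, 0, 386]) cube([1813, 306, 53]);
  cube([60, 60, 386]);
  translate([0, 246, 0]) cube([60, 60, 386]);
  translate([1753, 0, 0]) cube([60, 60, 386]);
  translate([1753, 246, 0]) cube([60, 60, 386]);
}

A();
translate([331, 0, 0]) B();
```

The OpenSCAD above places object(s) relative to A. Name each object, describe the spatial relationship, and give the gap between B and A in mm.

A is a stool. B is a bench. The bench is on the floor beside the stool on its +x side. The gap between the bench and the stool is 80 mm.

The bench's nearest face is 80 mm from the stool's +x face.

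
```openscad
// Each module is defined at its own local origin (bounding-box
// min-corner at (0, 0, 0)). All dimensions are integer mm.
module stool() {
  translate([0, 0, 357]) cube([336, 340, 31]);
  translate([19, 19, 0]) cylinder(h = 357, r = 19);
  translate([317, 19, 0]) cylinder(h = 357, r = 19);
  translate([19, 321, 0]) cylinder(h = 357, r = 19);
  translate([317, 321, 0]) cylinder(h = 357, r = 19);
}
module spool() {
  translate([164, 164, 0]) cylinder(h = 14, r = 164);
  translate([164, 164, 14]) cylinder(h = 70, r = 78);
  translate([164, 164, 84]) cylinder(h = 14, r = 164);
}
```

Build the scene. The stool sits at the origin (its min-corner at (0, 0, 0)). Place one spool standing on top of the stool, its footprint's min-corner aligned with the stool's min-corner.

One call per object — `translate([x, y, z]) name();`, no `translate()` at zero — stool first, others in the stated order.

stool();
translate([0, 0, 388]) spool();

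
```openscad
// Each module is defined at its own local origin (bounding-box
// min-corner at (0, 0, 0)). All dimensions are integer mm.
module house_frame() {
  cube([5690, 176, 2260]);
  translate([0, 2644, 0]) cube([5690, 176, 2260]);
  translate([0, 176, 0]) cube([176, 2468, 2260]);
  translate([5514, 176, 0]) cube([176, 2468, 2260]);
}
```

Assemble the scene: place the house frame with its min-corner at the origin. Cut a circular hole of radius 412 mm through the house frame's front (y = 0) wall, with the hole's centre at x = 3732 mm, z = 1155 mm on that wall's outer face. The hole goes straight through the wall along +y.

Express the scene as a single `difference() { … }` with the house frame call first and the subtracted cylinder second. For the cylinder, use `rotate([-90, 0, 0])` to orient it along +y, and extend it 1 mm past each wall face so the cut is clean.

difference() {
  house_frame();
  translate([3732, -1, 1155]) rotate([-90, 0, 0]) cylinder(h = 178, r = 412);
}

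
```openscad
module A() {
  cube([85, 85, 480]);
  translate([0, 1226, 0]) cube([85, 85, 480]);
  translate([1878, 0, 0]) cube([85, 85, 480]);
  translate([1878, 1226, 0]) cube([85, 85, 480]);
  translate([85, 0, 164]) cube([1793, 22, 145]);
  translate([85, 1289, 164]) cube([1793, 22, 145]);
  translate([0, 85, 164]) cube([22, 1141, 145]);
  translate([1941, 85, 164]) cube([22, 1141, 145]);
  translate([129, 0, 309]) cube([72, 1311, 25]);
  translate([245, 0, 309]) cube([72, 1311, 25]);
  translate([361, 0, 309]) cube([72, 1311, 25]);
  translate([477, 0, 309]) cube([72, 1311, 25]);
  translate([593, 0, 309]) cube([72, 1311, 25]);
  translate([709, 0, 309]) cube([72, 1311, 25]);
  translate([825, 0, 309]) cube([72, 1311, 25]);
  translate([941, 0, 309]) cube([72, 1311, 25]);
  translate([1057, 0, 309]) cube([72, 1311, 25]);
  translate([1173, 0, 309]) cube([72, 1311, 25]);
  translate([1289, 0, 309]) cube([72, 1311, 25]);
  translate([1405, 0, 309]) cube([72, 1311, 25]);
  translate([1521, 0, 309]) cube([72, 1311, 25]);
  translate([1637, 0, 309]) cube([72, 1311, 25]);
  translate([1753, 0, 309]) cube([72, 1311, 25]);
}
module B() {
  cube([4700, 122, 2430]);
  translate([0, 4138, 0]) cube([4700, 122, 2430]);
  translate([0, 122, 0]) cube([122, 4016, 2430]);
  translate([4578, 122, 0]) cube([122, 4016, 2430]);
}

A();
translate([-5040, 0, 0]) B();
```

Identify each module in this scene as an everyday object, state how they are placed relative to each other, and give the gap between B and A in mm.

A is a bed frame. B is a house frame. The house frame is on the floor beside the bed frame on its −x side. The gap between the house frame and the bed frame is 340 mm.

The house frame's nearest face is 340 mm from the bed frame's −x face.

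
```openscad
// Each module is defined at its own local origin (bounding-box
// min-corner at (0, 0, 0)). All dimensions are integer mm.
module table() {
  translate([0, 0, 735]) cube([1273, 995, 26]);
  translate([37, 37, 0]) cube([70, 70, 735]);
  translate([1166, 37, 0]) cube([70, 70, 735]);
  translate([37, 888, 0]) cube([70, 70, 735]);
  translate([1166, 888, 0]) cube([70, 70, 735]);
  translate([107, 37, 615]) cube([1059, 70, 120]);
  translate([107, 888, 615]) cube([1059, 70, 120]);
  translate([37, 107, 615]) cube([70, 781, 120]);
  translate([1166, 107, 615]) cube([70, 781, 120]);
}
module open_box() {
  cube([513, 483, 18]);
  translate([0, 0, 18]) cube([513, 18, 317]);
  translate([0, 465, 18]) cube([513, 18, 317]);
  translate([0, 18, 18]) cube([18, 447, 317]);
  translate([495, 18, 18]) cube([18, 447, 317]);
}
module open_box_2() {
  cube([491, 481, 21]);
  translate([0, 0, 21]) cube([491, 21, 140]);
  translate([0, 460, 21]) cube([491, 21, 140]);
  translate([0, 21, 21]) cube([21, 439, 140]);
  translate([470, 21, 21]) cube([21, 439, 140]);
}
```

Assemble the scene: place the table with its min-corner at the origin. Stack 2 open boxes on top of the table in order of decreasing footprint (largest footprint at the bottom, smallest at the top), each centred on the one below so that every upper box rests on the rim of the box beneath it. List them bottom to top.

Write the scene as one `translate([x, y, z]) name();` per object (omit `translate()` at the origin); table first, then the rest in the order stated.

table();
translate([380, 256, 761]) open_box();
translate([391, 257, 1096]) open_box_2();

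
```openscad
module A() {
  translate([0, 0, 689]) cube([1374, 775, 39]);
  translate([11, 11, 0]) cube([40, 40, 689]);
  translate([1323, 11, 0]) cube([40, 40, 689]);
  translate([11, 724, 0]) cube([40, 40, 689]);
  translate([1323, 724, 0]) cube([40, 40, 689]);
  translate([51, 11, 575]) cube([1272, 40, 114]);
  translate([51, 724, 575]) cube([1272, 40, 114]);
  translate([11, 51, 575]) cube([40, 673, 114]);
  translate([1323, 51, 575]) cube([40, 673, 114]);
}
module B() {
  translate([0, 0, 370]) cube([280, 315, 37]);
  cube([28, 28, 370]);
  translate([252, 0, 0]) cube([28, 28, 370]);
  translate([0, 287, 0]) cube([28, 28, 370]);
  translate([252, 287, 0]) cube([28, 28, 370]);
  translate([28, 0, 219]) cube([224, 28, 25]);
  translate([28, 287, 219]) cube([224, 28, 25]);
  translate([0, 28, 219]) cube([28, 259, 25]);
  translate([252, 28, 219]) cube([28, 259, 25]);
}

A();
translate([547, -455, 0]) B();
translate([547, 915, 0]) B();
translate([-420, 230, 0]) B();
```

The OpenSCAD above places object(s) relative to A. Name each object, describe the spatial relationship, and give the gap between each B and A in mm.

Each stool's nearest face is 140 mm from the table's bounding box.

A is a table. B is a stool. Three stools sit around the table at the −y, +y, −x sides. The gap between each stool and the table is 140 mm.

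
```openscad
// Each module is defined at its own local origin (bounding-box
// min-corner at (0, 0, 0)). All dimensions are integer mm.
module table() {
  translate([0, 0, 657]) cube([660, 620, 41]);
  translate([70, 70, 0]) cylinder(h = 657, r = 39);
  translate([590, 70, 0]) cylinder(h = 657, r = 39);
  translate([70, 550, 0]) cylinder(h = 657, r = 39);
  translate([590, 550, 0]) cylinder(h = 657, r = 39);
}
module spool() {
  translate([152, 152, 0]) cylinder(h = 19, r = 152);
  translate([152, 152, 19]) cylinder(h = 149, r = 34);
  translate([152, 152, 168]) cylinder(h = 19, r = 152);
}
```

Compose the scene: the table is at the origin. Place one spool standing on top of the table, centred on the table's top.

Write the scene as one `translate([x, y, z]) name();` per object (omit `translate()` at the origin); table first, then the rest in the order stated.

table();
translate([178, 158, 698]) spool();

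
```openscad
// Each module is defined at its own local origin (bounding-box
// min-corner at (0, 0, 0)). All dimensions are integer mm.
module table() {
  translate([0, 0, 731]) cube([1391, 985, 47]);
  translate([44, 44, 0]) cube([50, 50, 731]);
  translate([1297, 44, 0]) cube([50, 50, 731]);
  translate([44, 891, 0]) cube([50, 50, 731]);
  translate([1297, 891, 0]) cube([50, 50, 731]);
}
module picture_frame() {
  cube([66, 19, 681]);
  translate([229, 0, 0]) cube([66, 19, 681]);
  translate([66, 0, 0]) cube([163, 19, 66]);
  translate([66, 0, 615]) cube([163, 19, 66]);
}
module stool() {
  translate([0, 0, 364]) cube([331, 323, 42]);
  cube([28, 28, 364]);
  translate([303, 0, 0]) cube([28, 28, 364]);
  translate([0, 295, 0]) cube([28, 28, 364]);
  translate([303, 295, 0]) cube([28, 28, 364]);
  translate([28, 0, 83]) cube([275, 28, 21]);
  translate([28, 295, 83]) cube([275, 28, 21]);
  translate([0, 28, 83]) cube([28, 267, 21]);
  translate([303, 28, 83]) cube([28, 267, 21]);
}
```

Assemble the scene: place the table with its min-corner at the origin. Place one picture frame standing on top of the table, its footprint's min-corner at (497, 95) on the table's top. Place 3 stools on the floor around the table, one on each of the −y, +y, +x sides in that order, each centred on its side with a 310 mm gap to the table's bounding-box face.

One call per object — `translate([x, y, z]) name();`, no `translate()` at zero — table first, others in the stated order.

table();
translate([497, 95, 778]) picture_frame();
translate([530, -633, 0]) stool();
translate([530, 1295, 0]) stool();
translate([1701, 331, 0]) stool();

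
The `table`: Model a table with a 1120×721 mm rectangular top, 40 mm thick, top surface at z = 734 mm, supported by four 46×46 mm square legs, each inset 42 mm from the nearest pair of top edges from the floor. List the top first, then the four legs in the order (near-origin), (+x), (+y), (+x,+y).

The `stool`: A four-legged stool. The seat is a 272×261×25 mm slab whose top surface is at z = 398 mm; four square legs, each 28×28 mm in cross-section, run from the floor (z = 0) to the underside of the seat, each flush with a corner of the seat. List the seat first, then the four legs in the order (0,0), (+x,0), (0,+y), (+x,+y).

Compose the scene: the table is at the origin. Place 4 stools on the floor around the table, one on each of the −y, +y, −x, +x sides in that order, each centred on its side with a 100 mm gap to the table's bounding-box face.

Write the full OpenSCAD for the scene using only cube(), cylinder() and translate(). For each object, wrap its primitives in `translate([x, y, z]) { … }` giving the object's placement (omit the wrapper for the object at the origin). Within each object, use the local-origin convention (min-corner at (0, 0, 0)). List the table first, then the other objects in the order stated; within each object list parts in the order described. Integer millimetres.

translate([0, 0, 694]) cube([1120, 721, 40]);
translate([42, 42, 0]) cube([46, 46, 694]);
translate([1032, 42, 0]) cube([46, 46, 694]);
translate([42, 633, 0]) cube([46, 46, 694]);
translate([1032, 633, 0]) cube([46, 46, 694]);
translate([424, -361, 0]) {
  translate([0, 0, 373]) cube([272, 261, 25]);
  cube([28, 28, 373]);
  translate([244, 0, 0]) cube([28, 28, 373]);
  translate([0, 233, 0]) cube([28, 28, 373]);
  translate([244, 233, 0]) cube([28, 28, 373]);
}
translate([424, 821, 0]) {
  translate([0, 0, 373]) cube([272, 261, 25]);
  cube([28, 28, 373]);
  translate([244, 0, 0]) cube([28, 28, 373]);
  translate([0, 233, 0]) cube([28, 28, 373]);
  translate([244, 233, 0]) cube([28, 28, 373]);
}
translate([-372, 230, 0]) {
  translate([0, 0, 373]) cube([272, 261, 25]);
  cube([28, 28, 373]);
  translate([244, 0, 0]) cube([28, 28, 373]);
  translate([0, 233, 0]) cube([28, 28, 373]);
  translate([244, 233, 0]) cube([28, 28, 373]);
}
translate([1220, 230, 0]) {
  translate([0, 0, 373]) cube([272, 261, 25]);
  cube([28, 28, 373]);
  translate([244, 0, 0]) cube([28, 28, 373]);
  translate([0, 233, 0]) cube([28, 28, 373]);
  translate([244, 233, 0]) cube([28, 28, 373]);
}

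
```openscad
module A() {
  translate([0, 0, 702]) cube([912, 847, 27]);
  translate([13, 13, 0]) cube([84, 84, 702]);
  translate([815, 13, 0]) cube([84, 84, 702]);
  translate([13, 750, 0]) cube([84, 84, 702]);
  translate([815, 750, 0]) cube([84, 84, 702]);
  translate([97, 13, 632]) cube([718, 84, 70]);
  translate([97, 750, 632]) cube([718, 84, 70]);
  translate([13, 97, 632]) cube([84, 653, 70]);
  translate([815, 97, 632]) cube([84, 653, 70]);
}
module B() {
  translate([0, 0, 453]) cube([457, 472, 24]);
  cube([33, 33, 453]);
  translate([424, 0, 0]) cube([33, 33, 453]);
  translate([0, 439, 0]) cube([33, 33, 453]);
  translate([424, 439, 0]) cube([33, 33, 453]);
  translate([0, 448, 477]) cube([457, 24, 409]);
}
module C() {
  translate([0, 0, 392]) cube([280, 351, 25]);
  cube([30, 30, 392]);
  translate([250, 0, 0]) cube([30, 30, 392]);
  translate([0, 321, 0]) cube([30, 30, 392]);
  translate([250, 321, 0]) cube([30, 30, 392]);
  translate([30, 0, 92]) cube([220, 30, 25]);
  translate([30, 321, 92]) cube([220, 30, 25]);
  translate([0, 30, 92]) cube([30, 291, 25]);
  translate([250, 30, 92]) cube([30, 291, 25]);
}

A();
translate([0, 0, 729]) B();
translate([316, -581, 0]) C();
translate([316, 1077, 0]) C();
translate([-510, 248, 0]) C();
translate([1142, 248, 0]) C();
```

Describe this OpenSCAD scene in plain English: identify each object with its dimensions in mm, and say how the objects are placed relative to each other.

A is a table: top 912 mm (x) × 847 mm (y), 27 mm thick, upper face at z = 729 mm, on four 84×84 mm square legs, each inset 13 mm from the nearest pair of top edges, running from z = 0 to the bottom of the top. Four apron rails, 84 mm thick and 70 mm tall, run between adjacent legs with their top edges flush with the underside of the top and their outer faces flush with the legs' outer faces.

B is a chair: 457×472 mm seat, 24 mm thick, top at z = 477 mm, on four 33 mm square corner legs flush with the seat edges. A 24 mm thick backrest slab spans the full seat width, extending 409 mm above the seat top, its back face flush with the seat's +y edge.

C is a four-legged stool. The seat is 280×351 mm, 25 mm thick, top at z = 417 mm. It stands on four square legs, each 30×30 mm in cross-section, from z = 0 to the seat underside, each flush with a corner of the seat. Four stretchers, 30 mm wide and 25 mm tall, connect adjacent legs with their undersides at z = 92 mm, each running between the inner faces of the legs it joins and aligned with the legs' outer faces on the other axis.

The chair is on top of the table. Four stools sit around the table at the −y, +y, −x, +x sides.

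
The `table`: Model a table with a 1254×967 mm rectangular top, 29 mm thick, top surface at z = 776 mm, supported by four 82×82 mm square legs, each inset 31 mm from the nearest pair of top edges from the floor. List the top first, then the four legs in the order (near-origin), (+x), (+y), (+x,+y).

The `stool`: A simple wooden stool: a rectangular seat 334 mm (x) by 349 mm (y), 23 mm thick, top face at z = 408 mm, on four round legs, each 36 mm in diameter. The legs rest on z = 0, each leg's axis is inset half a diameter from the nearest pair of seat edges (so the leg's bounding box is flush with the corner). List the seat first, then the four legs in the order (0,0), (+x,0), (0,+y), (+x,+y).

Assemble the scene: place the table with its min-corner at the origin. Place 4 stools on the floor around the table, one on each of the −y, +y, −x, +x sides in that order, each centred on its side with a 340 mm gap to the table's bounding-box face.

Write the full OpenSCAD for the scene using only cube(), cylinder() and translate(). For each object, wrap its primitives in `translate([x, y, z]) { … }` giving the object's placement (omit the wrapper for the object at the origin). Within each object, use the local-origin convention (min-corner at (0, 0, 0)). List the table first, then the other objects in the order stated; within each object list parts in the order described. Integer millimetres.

translate([0, 0, 747]) cube([1254, 967, 29]);
translate([31, 31, 0]) cube([82, 82, 747]);
translate([1141, 31, 0]) cube([82, 82, 747]);
translate([31, 854, 0]) cube([82, 82, 747]);
translate([1141, 854, 0]) cube([82, 82, 747]);
translate([460, -689, 0]) {
  translate([0, 0, 385]) cube([334, 349, 23]);
  translate([18, 18, 0]) cylinder(h = 385, r = 18);
  translate([316, 18, 0]) cylinder(h = 385, r = 18);
  translate([18, 331, 0]) cylinder(h = 385, r = 18);
  translate([316, 331, 0]) cylinder(h = 385, r = 18);
}
translate([460, 1307, 0]) {
  translate([0, 0, 385]) cube([334, 349, 23]);
  translate([18, 18, 0]) cylinder(h = 385, r = 18);
  translate([316, 18, 0]) cylinder(h = 385, r = 18);
  translate([18, 331, 0]) cylinder(h = 385, r = 18);
  translate([316, 331, 0]) cylinder(h = 385, r = 18);
}
translate([-674, 309, 0]) {
  translate([0, 0, 385]) cube([334, 349, 23]);
  translate([18, 18, 0]) cylinder(h = 385, r = 18);
  translate([316, 18, 0]) cylinder(h = 385, r = 18);
  translate([18, 331, 0]) cylinder(h = 385, r = 18);
  translate([316, 331, 0]) cylinder(h = 385, r = 18);
}
translate([1594, 309, 0]) {
  translate([0, 0, 385]) cube([334, 349, 23]);
  translate([18, 18, 0]) cylinder(h = 385, r = 18);
  translate([316, 18, 0]) cylinder(h = 385, r = 18);
  translate([18, 331, 0]) cylinder(h = 385, r = 18);
  translate([316, 331, 0]) cylinder(h = 385, r = 18);
}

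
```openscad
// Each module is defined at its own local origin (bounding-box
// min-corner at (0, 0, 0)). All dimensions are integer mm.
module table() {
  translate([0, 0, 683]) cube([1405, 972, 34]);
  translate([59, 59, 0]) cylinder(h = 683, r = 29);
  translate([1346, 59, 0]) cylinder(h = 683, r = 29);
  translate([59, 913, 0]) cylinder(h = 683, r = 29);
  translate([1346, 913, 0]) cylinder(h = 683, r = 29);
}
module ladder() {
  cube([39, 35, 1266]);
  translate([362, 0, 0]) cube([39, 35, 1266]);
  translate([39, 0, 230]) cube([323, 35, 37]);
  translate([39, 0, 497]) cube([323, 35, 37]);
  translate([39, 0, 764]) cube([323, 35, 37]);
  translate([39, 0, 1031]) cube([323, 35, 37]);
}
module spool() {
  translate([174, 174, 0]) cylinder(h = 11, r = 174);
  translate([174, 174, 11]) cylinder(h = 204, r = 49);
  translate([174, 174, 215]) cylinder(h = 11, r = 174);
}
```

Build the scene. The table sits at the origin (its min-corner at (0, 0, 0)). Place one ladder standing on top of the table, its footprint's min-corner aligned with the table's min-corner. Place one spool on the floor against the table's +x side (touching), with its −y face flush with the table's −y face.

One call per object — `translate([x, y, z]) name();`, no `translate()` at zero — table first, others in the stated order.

table();
translate([0, 0, 717]) ladder();
translate([1405, 0, 0]) spool();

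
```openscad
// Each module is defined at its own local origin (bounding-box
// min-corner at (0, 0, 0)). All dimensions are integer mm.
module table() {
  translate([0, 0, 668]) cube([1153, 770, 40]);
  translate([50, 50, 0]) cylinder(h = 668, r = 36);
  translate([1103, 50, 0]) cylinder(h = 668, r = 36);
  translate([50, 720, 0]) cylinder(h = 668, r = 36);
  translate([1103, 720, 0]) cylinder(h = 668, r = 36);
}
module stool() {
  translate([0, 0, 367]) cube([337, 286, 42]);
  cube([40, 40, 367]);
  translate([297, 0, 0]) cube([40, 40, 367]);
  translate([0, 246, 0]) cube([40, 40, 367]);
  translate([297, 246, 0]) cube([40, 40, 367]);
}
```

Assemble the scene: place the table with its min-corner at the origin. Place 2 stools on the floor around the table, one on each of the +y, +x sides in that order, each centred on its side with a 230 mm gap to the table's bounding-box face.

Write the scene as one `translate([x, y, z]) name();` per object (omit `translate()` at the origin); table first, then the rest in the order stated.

table();
translate([408, 1000, 0]) stool();
translate([1383, 242, 0]) stool();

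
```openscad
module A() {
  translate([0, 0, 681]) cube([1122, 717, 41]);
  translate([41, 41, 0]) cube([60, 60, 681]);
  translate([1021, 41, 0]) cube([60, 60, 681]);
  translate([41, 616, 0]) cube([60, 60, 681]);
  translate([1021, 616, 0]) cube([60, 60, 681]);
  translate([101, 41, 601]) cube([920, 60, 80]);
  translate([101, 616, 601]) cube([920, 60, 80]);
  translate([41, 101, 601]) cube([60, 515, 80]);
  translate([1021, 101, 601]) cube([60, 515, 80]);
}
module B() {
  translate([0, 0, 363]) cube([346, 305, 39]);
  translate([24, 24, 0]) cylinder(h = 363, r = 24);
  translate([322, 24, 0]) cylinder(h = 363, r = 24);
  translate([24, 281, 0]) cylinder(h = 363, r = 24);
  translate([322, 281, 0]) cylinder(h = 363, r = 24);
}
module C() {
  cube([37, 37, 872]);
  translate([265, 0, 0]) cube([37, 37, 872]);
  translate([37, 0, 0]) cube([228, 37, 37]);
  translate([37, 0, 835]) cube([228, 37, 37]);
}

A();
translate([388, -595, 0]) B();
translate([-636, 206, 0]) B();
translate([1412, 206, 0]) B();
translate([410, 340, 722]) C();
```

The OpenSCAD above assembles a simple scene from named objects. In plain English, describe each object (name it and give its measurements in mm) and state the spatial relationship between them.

A is a table: top 1122 mm (x) × 717 mm (y), 41 mm thick, upper face at z = 722 mm, on four 60×60 mm square legs, each inset 41 mm from the nearest pair of top edges, running from z = 0 to the bottom of the top. Four apron rails, 60 mm thick and 80 mm tall, run between adjacent legs with their top edges flush with the underside of the top and their outer faces flush with the legs' outer faces.

B is a simple wooden stool: a rectangular seat 346 mm (x) by 305 mm (y), 39 mm thick, top face at z = 402 mm, on four round legs, each 48 mm in diameter. The legs rest on z = 0, each leg's axis is inset half a diameter from the nearest pair of seat edges (so the leg's bounding box is flush with the corner).

C is a rectangular picture frame lying in the x–z plane (depth along y). The opening is 228 mm wide (x) by 798 mm tall (z), surrounded by a border 37 mm wide on all four sides. The frame is 37 mm deep and is made of two full-height vertical stiles with two horizontal rails fitted between them.

Three stools sit around the table at the −y, −x, +x sides. The picture frame is on top of the table, centred.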